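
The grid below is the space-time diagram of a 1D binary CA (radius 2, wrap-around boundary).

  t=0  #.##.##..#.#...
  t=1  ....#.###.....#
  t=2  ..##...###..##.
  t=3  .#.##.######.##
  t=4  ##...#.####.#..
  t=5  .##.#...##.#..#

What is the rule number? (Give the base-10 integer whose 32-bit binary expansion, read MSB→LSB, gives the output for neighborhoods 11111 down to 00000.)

  [31] ##### => #  t=3,i=8
  [30] ####. => #  t=3,i=10
  [29] ###.# => .  t=3,i=11
  [28] ###.. => #  t=1,i=8
  [27] ##.## => #  t=0,i=4
  [26] ##.#. => #  t=3,i=0
  [25] ##..# => #  t=0,i=7
  [24] ##... => #  t=1,i=9
  [23] #.### => .  t=1,i=6
  [22] #.##. => .  t=0,i=2
  [21] #.#.# => #  t=3,i=1
  [20] #.#.. => .  t=0,i=11
  [19] #..## => #  t=2,i=11
  [18] #..#. => #  t=0,i=8
  [17] #...# => .  t=0,i=13
  [16] #.... => .  t=1,i=1
  [15] .#### => #  t=3,i=7
  [14] .###. => #  t=1,i=7
  [13] .##.# => .  t=0,i=3
  [12] .##.. => #  t=0,i=6
  [11] .#.## => .  t=0,i=1
  [10] .#.#. => .  t=0,i=10
  [9] .#..# => .  t=4,i=13
  [8] .#... => .  t=0,i=12
  [7] ..### => #  t=2,i=7
  [6] ..##. => .  t=2,i=2
  [5] ..#.# => .  t=0,i=0
  [4] ..#.. => .  t=1,i=14
  [3] ...## => #  t=2,i=1
  [2] ...#. => #  t=0,i=14
  [1] ....# => #  t=1,i=2
  [0] ..... => .  t=1,i=11
  bits 11011111001011001101000010001110 = 3744256142

3744256142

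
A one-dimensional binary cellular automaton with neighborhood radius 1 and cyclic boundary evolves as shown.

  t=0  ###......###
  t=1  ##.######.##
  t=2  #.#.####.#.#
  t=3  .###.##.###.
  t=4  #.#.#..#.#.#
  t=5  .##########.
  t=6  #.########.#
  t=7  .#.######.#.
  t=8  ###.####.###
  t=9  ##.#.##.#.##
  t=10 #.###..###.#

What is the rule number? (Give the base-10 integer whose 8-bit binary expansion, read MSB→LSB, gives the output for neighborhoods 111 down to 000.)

  ###|#  b7=1 t=0,i=0
  ##.|.  b6=0 t=0,i=2
  #.#|#  b5=1 t=1,i=2
  #..|#  b4=1 t=0,i=3
  .##|.  b3=0 t=0,i=9
  .#.|#  b2=1 t=2,i=2
  ..#|#  b1=1 t=0,i=8
  ...|#  b0=1 t=0,i=4
  bits 10110111 = 183

183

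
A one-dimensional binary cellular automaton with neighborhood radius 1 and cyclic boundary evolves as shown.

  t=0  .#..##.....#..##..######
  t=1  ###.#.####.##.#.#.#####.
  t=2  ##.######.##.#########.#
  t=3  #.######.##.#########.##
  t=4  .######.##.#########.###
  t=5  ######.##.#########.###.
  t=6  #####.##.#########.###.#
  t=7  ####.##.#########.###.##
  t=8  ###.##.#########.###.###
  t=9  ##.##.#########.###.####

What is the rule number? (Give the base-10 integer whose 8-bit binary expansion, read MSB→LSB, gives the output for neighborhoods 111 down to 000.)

189

  ### -> #   bit 7 = 1  t=0,i=19
  ##. -> .   bit 6 = 0  t=0,i=5
  #.# -> #   bit 5 = 1  t=0,i=0
  #.. -> #   bit 4 = 1  t=0,i=2
  .## -> #   bit 3 = 1  t=0,i=4
  .#. -> #   bit 2 = 1  t=0,i=1
  ..# -> .   bit 1 = 0  t=0,i=3
  ... -> #   bit 0 = 1  t=0,i=7
  bits 10111101 = 189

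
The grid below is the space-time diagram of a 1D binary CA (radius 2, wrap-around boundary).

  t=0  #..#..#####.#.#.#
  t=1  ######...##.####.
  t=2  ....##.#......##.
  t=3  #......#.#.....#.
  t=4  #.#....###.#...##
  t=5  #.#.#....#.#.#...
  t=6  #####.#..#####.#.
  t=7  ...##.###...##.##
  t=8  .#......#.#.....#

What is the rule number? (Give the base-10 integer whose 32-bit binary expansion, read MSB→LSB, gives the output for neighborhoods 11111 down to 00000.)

  ##### -> .   bit 31 = 0  t=0,i=8
  ####. -> #   bit 30 = 1  t=0,i=9
  ###.# -> #   bit 29 = 1  t=0,i=10
  ###.. -> #   bit 28 = 1  t=1,i=5
  ##.## -> .   bit 27 = 0  t=1,i=11
  ##.#. -> .   bit 26 = 0  t=0,i=11
  ##..# -> #   bit 25 = 1  t=0,i=1
  ##... -> .   bit 24 = 0  t=1,i=6
  #.### -> .   bit 23 = 0  t=1,i=0
  #.##. -> .   bit 22 = 0  t=0,i=16
  #.#.# -> #   bit 21 = 1  t=0,i=12
  #.#.. -> #   bit 20 = 1  t=2,i=7
  #..## -> #   bit 19 = 1  t=0,i=5
  #..#. -> #   bit 18 = 1  t=0,i=2
  #...# -> #   bit 17 = 1  t=1,i=7
  #.... -> #   bit 16 = 1  t=2,i=0
  .#### -> .   bit 15 = 0  t=0,i=7
  .###. -> .   bit 14 = 0  t=4,i=8
  .##.# -> .   bit 13 = 0  t=1,i=10
  .##.. -> #   bit 12 = 1  t=0,i=0
  .#.## -> #   bit 11 = 1  t=0,i=15
  .#.#. -> #   bit 10 = 1  t=0,i=13
  .#..# -> #   bit 9 = 1  t=0,i=4
  .#... -> .   bit 8 = 0  t=2,i=8
  ..### -> .   bit 7 = 0  t=0,i=6
  ..##. -> .   bit 6 = 0  t=1,i=9
  ..#.# -> #   bit 5 = 1  t=3,i=7
  ..#.. -> #   bit 4 = 1  t=0,i=3
  ...## -> .   bit 3 = 0  t=1,i=8
  ...#. -> .   bit 2 = 0  t=3,i=6
  ....# -> .   bit 1 = 0  t=2,i=2
  ..... -> .   bit 0 = 0  t=2,i=1
  bits 01110010001111110001111000110000 = 1916739120

1916739120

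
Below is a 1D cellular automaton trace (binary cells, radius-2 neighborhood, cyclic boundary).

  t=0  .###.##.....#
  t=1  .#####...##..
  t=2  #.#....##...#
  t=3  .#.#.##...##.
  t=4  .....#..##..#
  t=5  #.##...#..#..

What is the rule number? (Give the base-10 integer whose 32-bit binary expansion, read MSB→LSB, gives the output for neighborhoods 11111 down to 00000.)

  nb #####: next=.  (t=1,i=3, bit31=0)
  nb ####.: next=.  (t=1,i=4, bit30=0)
  nb ###.#: next=#  (t=0,i=3, bit29=1)
  nb ###..: next=.  (t=1,i=5, bit28=0)
  nb ##.##: next=#  (t=0,i=4, bit27=1)
  nb ##.#.: next=#  (t=2,i=1, bit26=1)
  nb ##..#: next=#  (t=3,i=12, bit25=1)
  nb ##...: next=.  (t=0,i=7, bit24=0)
  nb #.###: next=#  (t=0,i=1, bit23=1)
  nb #.##.: next=#  (t=0,i=5, bit22=1)
  nb #.#.#: next=.  (t=3,i=3, bit21=0)
  nb #.#..: next=.  (t=2,i=2, bit20=0)
  nb #..##: next=#  (t=4,i=7, bit19=1)
  nb #..#.: next=.  (t=3,i=0, bit18=0)
  nb #...#: next=#  (t=1,i=7, bit17=1)
  nb #....: next=.  (t=0,i=8, bit16=0)
  nb .####: next=#  (t=1,i=2, bit15=1)
  nb .###.: next=#  (t=0,i=2, bit14=1)
  nb .##.#: next=.  (t=2,i=0, bit13=0)
  nb .##..: next=.  (t=0,i=6, bit12=0)
  nb .#.##: next=.  (t=0,i=0, bit11=0)
  nb .#.#.: next=.  (t=3,i=2, bit10=0)
  nb .#..#: next=.  (t=4,i=6, bit9=0)
  nb .#...: next=#  (t=2,i=3, bit8=1)
  nb ..###: next=.  (t=1,i=1, bit7=0)
  nb ..##.: next=.  (t=1,i=9, bit6=0)
  nb ..#.#: next=.  (t=0,i=12, bit5=0)
  nb ..#..: next=.  (t=4,i=5, bit4=0)
  nb ...##: next=#  (t=1,i=0, bit3=1)
  nb ...#.: next=.  (t=0,i=11, bit2=0)
  nb ....#: next=#  (t=0,i=10, bit1=1)
  nb .....: next=#  (t=0,i=9, bit0=1)
  bits 00101110110010101100000100001011 = 785039627

785039627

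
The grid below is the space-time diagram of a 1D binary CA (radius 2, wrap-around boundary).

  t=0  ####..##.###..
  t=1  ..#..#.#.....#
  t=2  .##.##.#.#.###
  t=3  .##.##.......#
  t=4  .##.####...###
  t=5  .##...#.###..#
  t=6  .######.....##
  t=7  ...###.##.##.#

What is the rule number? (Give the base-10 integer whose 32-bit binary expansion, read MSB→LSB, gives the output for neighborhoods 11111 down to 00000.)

  [31] ##### => #  t=6,i=3
  [30] ####. => #  t=0,i=2
  [29] ###.# => #  t=2,i=13
  [28] ###.. => .  t=0,i=3
  [27] ##.## => .  t=0,i=8
  [26] ##.#. => .  t=2,i=6
  [25] ##..# => .  t=0,i=4
  [24] ##... => #  t=3,i=6
  [23] #.### => .  t=0,i=9
  [22] #.##. => #  t=2,i=1
  [21] #.#.# => .  t=2,i=7
  [20] #.#.. => #  t=1,i=7
  [19] #..## => #  t=0,i=5
  [18] #..#. => #  t=1,i=1
  [17] #...# => #  t=4,i=9
  [16] #.... => #  t=1,i=9
  [15] .#### => .  t=0,i=1
  [14] .###. => .  t=0,i=10
  [13] .##.# => #  t=0,i=7
  [12] .##.. => #  t=3,i=5
  [11] .#.## => .  t=2,i=10
  [10] .#.#. => .  t=1,i=6
  [9] .#..# => .  t=1,i=0
  [8] .#... => .  t=1,i=8
  [7] ..### => .  t=0,i=0
  [6] ..##. => .  t=0,i=6
  [5] ..#.# => #  t=1,i=5
  [4] ..#.. => #  t=1,i=2
  [3] ...## => #  t=4,i=10
  [2] ...#. => #  t=1,i=12
  [1] ....# => #  t=1,i=11
  [0] ..... => .  t=1,i=10
  bits 11100001010111110011000000111110 = 3781111870

3781111870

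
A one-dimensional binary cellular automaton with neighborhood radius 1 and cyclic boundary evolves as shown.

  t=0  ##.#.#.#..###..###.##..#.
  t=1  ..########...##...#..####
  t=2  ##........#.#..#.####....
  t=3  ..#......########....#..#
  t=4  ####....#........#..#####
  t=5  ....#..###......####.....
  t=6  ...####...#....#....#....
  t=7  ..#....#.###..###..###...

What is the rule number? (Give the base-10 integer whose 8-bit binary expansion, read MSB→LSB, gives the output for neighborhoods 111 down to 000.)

  ###|.  b7=0 t=0,i=11
  ##.|.  b6=0 t=0,i=1
  #.#|#  b5=1 t=0,i=2
  #..|#  b4=1 t=0,i=8
  .##|.  b3=0 t=0,i=0
  .#.|#  b2=1 t=0,i=3
  ..#|#  b1=1 t=0,i=9
  ...|.  b0=0 t=1,i=11
  bits 00110110 = 54

54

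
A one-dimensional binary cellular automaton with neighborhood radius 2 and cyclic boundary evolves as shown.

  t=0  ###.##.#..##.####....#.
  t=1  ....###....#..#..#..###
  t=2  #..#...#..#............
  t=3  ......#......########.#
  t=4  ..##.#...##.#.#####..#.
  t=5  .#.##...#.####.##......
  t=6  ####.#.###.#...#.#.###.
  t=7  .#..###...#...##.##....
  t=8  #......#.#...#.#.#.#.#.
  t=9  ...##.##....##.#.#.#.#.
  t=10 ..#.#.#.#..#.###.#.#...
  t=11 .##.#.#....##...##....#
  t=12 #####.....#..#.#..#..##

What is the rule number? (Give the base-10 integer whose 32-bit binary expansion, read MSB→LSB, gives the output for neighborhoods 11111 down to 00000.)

  nb #####: next=#  (t=3,i=15, bit31=1)
  nb ####.: next=.  (t=0,i=15, bit30=0)
  nb ###.#: next=.  (t=0,i=2, bit29=0)
  nb ###..: next=.  (t=0,i=16, bit28=0)
  nb ##.##: next=.  (t=0,i=3, bit27=0)
  nb ##.#.: next=#  (t=0,i=6, bit26=1)
  nb ##..#: next=.  (t=4,i=19, bit25=0)
  nb ##...: next=#  (t=0,i=17, bit24=1)
  nb #.###: next=.  (t=0,i=0, bit23=0)
  nb #.##.: next=#  (t=0,i=4, bit22=1)
  nb #.#.#: next=#  (t=4,i=12, bit21=1)
  nb #.#..: next=.  (t=0,i=7, bit20=0)
  nb #..##: next=.  (t=0,i=9, bit19=0)
  nb #..#.: next=.  (t=1,i=13, bit18=0)
  nb #...#: next=.  (t=2,i=5, bit17=0)
  nb #....: next=.  (t=0,i=18, bit16=0)
  nb .####: next=#  (t=0,i=14, bit15=1)
  nb .###.: next=.  (t=0,i=1, bit14=0)
  nb .##.#: next=#  (t=0,i=5, bit13=1)
  nb .##..: next=.  (t=5,i=4, bit12=0)
  nb .#.##: next=#  (t=0,i=22, bit11=1)
  nb .#.#.: next=.  (t=6,i=16, bit10=0)
  nb .#..#: next=.  (t=0,i=8, bit9=0)
  nb .#...: next=.  (t=2,i=4, bit8=0)
  nb ..###: next=.  (t=1,i=4, bit7=0)
  nb ..##.: next=.  (t=0,i=10, bit6=0)
  nb ..#.#: next=#  (t=0,i=21, bit5=1)
  nb ..#..: next=.  (t=1,i=11, bit4=0)
  nb ...##: next=#  (t=1,i=3, bit3=1)
  nb ...#.: next=#  (t=0,i=20, bit2=1)
  nb ....#: next=.  (t=0,i=19, bit1=0)
  nb .....: next=#  (t=2,i=13, bit0=1)
  bits 10000101011000001010100000101101 = 2237704237

2237704237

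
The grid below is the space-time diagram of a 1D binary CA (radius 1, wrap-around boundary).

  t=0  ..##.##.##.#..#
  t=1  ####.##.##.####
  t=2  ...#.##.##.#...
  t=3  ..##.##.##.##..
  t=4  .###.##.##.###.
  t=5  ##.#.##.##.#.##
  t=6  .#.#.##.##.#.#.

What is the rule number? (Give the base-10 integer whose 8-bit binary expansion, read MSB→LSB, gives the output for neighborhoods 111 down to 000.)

94

  [7] ### => .  t=1,i=0
  [6] ##. => #  t=0,i=3
  [5] #.# => .  t=0,i=4
  [4] #.. => #  t=0,i=0
  [3] .## => #  t=0,i=2
  [2] .#. => #  t=0,i=11
  [1] ..# => #  t=0,i=1
  [0] ... => .  t=2,i=0
  bits 01011110 = 94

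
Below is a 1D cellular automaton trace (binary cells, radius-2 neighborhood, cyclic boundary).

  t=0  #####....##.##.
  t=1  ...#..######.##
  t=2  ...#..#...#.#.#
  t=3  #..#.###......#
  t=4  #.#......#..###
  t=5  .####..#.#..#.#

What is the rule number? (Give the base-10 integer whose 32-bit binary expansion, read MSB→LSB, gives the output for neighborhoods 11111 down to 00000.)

1276457434

  ##### -> .   bit 31 = 0  t=0,i=2
  ####. -> #   bit 30 = 1  t=0,i=3
  ###.# -> .   bit 29 = 0  t=1,i=11
  ###.. -> .   bit 28 = 0  t=0,i=4
  ##.## -> #   bit 27 = 1  t=0,i=11
  ##.#. -> #   bit 26 = 1  t=4,i=1
  ##..# -> .   bit 25 = 0  t=3,i=1
  ##... -> .   bit 24 = 0  t=0,i=5
  #.### -> .   bit 23 = 0  t=0,i=0
  #.##. -> .   bit 22 = 0  t=0,i=12
  #.#.# -> .   bit 21 = 0  t=2,i=12
  #.#.. -> #   bit 20 = 1  t=2,i=14
  #..## -> .   bit 19 = 0  t=1,i=5
  #..#. -> #   bit 18 = 1  t=2,i=5
  #...# -> .   bit 17 = 0  t=1,i=1
  #.... -> #   bit 16 = 1  t=0,i=6
  .#### -> .   bit 15 = 0  t=0,i=1
  .###. -> .   bit 14 = 0  t=3,i=6
  .##.# -> #   bit 13 = 1  t=0,i=10
  .##.. -> #   bit 12 = 1  t=1,i=14
  .#.## -> .   bit 11 = 0  t=3,i=4
  .#.#. -> .   bit 10 = 0  t=2,i=11
  .#..# -> .   bit 9 = 0  t=1,i=4
  .#... -> #   bit 8 = 1  t=2,i=0
  ..### -> #   bit 7 = 1  t=1,i=6
  ..##. -> #   bit 6 = 1  t=0,i=9
  ..#.# -> .   bit 5 = 0  t=2,i=10
  ..#.. -> #   bit 4 = 1  t=1,i=3
  ...## -> #   bit 3 = 1  t=0,i=8
  ...#. -> .   bit 2 = 0  t=1,i=2
  ....# -> #   bit 1 = 1  t=0,i=7
  ..... -> .   bit 0 = 0  t=3,i=10
  bits 01001100000101010011000111011010 = 1276457434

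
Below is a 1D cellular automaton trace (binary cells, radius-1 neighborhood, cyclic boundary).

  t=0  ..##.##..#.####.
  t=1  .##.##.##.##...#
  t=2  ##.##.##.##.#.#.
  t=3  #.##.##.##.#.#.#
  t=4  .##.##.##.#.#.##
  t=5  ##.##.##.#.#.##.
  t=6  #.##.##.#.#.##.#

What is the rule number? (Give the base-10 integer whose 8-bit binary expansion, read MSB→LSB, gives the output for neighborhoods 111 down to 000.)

  ### -> .   bit 7 = 0  t=0,i=12
  ##. -> .   bit 6 = 0  t=0,i=3
  #.# -> #   bit 5 = 1  t=0,i=4
  #.. -> #   bit 4 = 1  t=0,i=7
  .## -> #   bit 3 = 1  t=0,i=2
  .#. -> .   bit 2 = 0  t=0,i=9
  ..# -> #   bit 1 = 1  t=0,i=1
  ... -> .   bit 0 = 0  t=0,i=0
  bits 00111010 = 58

58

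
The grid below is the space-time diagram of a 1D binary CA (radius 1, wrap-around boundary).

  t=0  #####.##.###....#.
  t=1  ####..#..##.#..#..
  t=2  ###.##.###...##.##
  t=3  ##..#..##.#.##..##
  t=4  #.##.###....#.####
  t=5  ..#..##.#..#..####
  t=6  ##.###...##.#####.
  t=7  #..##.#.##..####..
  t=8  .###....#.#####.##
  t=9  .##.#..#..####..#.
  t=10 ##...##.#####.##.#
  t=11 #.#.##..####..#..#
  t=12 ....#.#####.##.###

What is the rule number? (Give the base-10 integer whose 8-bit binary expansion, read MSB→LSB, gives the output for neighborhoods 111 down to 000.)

  ### -> #   bit 7 = 1  t=0,i=1
  ##. -> .   bit 6 = 0  t=0,i=4
  #.# -> .   bit 5 = 0  t=0,i=5
  #.. -> #   bit 4 = 1  t=0,i=12
  .## -> #   bit 3 = 1  t=0,i=0
  .#. -> .   bit 2 = 0  t=0,i=16
  ..# -> #   bit 1 = 1  t=0,i=15
  ... -> .   bit 0 = 0  t=0,i=13
  bits 10011010 = 154

154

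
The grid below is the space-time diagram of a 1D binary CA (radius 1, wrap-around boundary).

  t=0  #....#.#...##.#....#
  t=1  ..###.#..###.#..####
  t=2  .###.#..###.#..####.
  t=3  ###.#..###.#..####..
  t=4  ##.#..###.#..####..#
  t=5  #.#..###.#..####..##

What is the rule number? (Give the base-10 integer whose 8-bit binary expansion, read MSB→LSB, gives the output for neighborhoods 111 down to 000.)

171

  ###|#  b7=1 t=1,i=3
  ##.|.  b6=0 t=0,i=0
  #.#|#  b5=1 t=0,i=6
  #..|.  b4=0 t=0,i=1
  .##|#  b3=1 t=0,i=11
  .#.|.  b2=0 t=0,i=5
  ..#|#  b1=1 t=0,i=4
  ...|#  b0=1 t=0,i=2
  bits 10101011 = 171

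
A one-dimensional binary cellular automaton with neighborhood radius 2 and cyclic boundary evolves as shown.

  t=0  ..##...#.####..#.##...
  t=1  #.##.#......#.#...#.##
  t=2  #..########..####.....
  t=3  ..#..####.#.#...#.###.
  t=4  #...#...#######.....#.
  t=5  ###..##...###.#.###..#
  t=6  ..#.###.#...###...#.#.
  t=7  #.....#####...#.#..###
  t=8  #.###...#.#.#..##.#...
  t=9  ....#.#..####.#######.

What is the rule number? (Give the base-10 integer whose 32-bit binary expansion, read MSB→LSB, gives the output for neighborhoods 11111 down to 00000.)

  nb #####: next=#  (t=2,i=5, bit31=1)
  nb ####.: next=.  (t=0,i=11, bit30=0)
  nb ###.#: next=#  (t=1,i=0, bit29=1)
  nb ###..: next=#  (t=0,i=12, bit28=1)
  nb ##.##: next=.  (t=1,i=1, bit27=0)
  nb ##.#.: next=#  (t=1,i=4, bit26=1)
  nb ##..#: next=.  (t=0,i=13, bit25=0)
  nb ##...: next=.  (t=0,i=4, bit24=0)
  nb #.###: next=.  (t=0,i=9, bit23=0)
  nb #.##.: next=.  (t=0,i=17, bit22=0)
  nb #.#.#: next=#  (t=3,i=10, bit21=1)
  nb #.#..: next=#  (t=1,i=5, bit20=1)
  nb #..##: next=#  (t=2,i=2, bit19=1)
  nb #..#.: next=#  (t=0,i=14, bit18=1)
  nb #...#: next=#  (t=0,i=5, bit17=1)
  nb #....: next=#  (t=0,i=20, bit16=1)
  nb .####: next=.  (t=0,i=10, bit15=0)
  nb .###.: next=.  (t=1,i=21, bit14=0)
  nb .##.#: next=#  (t=1,i=3, bit13=1)
  nb .##..: next=#  (t=0,i=3, bit12=1)
  nb .#.##: next=.  (t=0,i=8, bit11=0)
  nb .#.#.: next=#  (t=1,i=13, bit10=1)
  nb .#..#: next=.  (t=2,i=1, bit9=0)
  nb .#...: next=#  (t=1,i=6, bit8=1)
  nb ..###: next=.  (t=2,i=3, bit7=0)
  nb ..##.: next=#  (t=0,i=2, bit6=1)
  nb ..#.#: next=.  (t=0,i=7, bit5=0)
  nb ..#..: next=.  (t=2,i=0, bit4=0)
  nb ...##: next=.  (t=0,i=1, bit3=0)
  nb ...#.: next=.  (t=0,i=6, bit2=0)
  nb ....#: next=#  (t=0,i=0, bit1=1)
  nb .....: next=#  (t=0,i=21, bit0=1)
  bits 10110100001111110011010101000011 = 3024041283

3024041283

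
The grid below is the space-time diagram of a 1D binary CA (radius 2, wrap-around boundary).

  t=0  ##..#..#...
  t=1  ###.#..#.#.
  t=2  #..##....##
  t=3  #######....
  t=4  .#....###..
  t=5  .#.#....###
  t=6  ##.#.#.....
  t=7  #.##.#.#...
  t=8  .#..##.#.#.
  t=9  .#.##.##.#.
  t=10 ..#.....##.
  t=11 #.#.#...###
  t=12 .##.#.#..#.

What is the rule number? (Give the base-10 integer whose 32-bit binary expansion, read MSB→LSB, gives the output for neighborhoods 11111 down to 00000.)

398170192

  nb #####: next=.  (t=3,i=2, bit31=0)
  nb ####.: next=.  (t=3,i=5, bit30=0)
  nb ###.#: next=.  (t=1,i=2, bit29=0)
  nb ###..: next=#  (t=2,i=0, bit28=1)
  nb ##.##: next=.  (t=9,i=5, bit27=0)
  nb ##.#.: next=#  (t=1,i=3, bit26=1)
  nb ##..#: next=#  (t=0,i=2, bit25=1)
  nb ##...: next=#  (t=2,i=5, bit24=1)
  nb #.###: next=#  (t=1,i=0, bit23=1)
  nb #.##.: next=.  (t=7,i=2, bit22=0)
  nb #.#.#: next=#  (t=1,i=9, bit21=1)
  nb #.#..: next=#  (t=1,i=4, bit20=1)
  nb #..##: next=#  (t=2,i=2, bit19=1)
  nb #..#.: next=.  (t=0,i=3, bit18=0)
  nb #...#: next=#  (t=0,i=9, bit17=1)
  nb #....: next=#  (t=2,i=6, bit16=1)
  nb .####: next=#  (t=3,i=1, bit15=1)
  nb .###.: next=.  (t=1,i=1, bit14=0)
  nb .##.#: next=.  (t=6,i=1, bit13=0)
  nb .##..: next=#  (t=0,i=1, bit12=1)
  nb .#.##: next=#  (t=1,i=10, bit11=1)
  nb .#.#.: next=.  (t=1,i=8, bit10=0)
  nb .#..#: next=.  (t=0,i=5, bit9=0)
  nb .#...: next=.  (t=0,i=8, bit8=0)
  nb ..###: next=.  (t=2,i=9, bit7=0)
  nb ..##.: next=#  (t=0,i=0, bit6=1)
  nb ..#.#: next=.  (t=1,i=7, bit5=0)
  nb ..#..: next=#  (t=0,i=4, bit4=1)
  nb ...##: next=.  (t=0,i=10, bit3=0)
  nb ...#.: next=.  (t=4,i=0, bit2=0)
  nb ....#: next=.  (t=2,i=7, bit1=0)
  nb .....: next=.  (t=6,i=8, bit0=0)
  bits 00010111101110111001100001010000 = 398170192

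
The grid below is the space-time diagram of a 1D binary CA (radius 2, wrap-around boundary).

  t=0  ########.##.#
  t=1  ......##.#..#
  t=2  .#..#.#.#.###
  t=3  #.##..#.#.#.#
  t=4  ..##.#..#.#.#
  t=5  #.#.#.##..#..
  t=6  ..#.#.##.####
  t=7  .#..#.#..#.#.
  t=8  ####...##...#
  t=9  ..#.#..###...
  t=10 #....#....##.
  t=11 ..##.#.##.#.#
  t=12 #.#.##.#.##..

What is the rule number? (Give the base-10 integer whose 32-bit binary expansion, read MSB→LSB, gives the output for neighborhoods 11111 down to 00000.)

1709511250

  [31] ##### => .  t=0,i=1
  [30] ####. => #  t=0,i=6
  [29] ###.# => #  t=0,i=7
  [28] ###.. => .  t=6,i=12
  [27] ##.## => .  t=0,i=8
  [26] ##.#. => #  t=1,i=8
  [25] ##..# => .  t=3,i=4
  [24] ##... => #  t=8,i=4
  [23] #.### => #  t=0,i=12
  [22] #.##. => #  t=0,i=9
  [21] #.#.# => #  t=2,i=6
  [20] #.#.. => .  t=1,i=9
  [19] #..## => .  t=4,i=1
  [18] #..#. => #  t=1,i=11
  [17] #...# => .  t=8,i=5
  [16] #.... => #  t=1,i=1
  [15] .#### => .  t=0,i=0
  [14] .###. => .  t=2,i=11
  [13] .##.# => .  t=0,i=10
  [12] .##.. => #  t=3,i=3
  [11] .#.## => .  t=2,i=9
  [10] .#.#. => .  t=2,i=5
  [9] .#..# => #  t=1,i=10
  [8] .#... => .  t=1,i=0
  [7] ..### => .  t=8,i=12
  [6] ..##. => #  t=1,i=6
  [5] ..#.# => .  t=2,i=4
  [4] ..#.. => #  t=1,i=12
  [3] ...## => .  t=1,i=5
  [2] ...#. => .  t=9,i=1
  [1] ....# => #  t=1,i=4
  [0] ..... => .  t=1,i=2
  bits 01100101111001010001001001010010 = 1709511250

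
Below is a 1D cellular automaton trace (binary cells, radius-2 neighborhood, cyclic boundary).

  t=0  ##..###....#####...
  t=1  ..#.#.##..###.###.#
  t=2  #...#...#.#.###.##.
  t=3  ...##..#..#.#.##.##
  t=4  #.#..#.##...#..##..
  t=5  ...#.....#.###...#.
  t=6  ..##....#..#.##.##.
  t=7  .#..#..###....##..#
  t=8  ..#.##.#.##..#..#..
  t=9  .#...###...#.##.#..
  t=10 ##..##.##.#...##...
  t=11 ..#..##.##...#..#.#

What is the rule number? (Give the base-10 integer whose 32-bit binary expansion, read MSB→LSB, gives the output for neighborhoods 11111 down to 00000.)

2141233820

  [31] ##### => .  t=0,i=13
  [30] ####. => #  t=0,i=14
  [29] ###.# => #  t=1,i=12
  [28] ###.. => #  t=0,i=6
  [27] ##.## => #  t=1,i=13
  [26] ##.#. => #  t=1,i=17
  [25] ##..# => #  t=0,i=2
  [24] ##... => #  t=0,i=7
  [23] #.### => #  t=1,i=14
  [22] #.##. => .  t=1,i=6
  [21] #.#.# => #  t=1,i=4
  [20] #.#.. => .  t=1,i=18
  [19] #..## => .  t=0,i=3
  [18] #..#. => .  t=1,i=1
  [17] #...# => .  t=0,i=17
  [16] #.... => .  t=0,i=8
  [15] .#### => #  t=0,i=12
  [14] .###. => .  t=0,i=5
  [13] .##.# => #  t=2,i=17
  [12] .##.. => .  t=0,i=1
  [11] .#.## => .  t=1,i=5
  [10] .#.#. => .  t=1,i=3
  [9] .#..# => #  t=1,i=0
  [8] .#... => .  t=2,i=1
  [7] ..### => #  t=0,i=4
  [6] ..##. => .  t=0,i=0
  [5] ..#.# => .  t=1,i=2
  [4] ..#.. => #  t=2,i=4
  [3] ...## => #  t=0,i=10
  [2] ...#. => #  t=2,i=3
  [1] ....# => .  t=0,i=9
  [0] ..... => .  t=5,i=6
  bits 01111111101000001010001010011100 = 2141233820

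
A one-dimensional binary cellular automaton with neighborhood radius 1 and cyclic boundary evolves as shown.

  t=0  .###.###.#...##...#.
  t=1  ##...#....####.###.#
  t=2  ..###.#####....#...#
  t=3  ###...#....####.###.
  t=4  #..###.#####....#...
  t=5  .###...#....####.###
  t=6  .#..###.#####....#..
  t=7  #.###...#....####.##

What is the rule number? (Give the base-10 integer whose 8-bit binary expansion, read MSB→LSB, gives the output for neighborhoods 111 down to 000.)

27

  ###|.  b7=0 t=0,i=2
  ##.|.  b6=0 t=0,i=3
  #.#|.  b5=0 t=0,i=4
  #..|#  b4=1 t=0,i=10
  .##|#  b3=1 t=0,i=1
  .#.|.  b2=0 t=0,i=9
  ..#|#  b1=1 t=0,i=0
  ...|#  b0=1 t=0,i=11
  bits 00011011 = 27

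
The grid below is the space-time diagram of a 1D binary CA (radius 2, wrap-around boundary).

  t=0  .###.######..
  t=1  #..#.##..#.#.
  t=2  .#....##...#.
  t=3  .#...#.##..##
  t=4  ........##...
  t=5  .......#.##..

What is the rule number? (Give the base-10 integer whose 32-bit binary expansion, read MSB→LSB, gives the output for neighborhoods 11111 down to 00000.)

  #####|.  b31=0 t=0,i=7
  ####.|#  b30=1 t=0,i=9
  ###.#|#  b29=1 t=0,i=3
  ###..|.  b28=0 t=0,i=10
  ##.##|.  b27=0 t=0,i=4
  ##.#.|.  b26=0 t=3,i=0
  ##..#|#  b25=1 t=1,i=7
  ##...|#  b24=1 t=0,i=11
  #.###|#  b23=1 t=0,i=5
  #.##.|.  b22=0 t=1,i=5
  #.#.#|#  b21=1 t=1,i=11
  #.#..|.  b20=0 t=1,i=0
  #..##|.  b19=0 t=3,i=10
  #..#.|.  b18=0 t=1,i=2
  #...#|.  b17=0 t=0,i=12
  #....|.  b16=0 t=2,i=3
  .####|#  b15=1 t=0,i=6
  .###.|.  b14=0 t=0,i=2
  .##.#|.  b13=0 t=3,i=12
  .##..|#  b12=1 t=1,i=6
  .#.##|.  b11=0 t=1,i=4
  .#.#.|.  b10=0 t=1,i=10
  .#..#|#  b9=1 t=1,i=1
  .#...|.  b8=0 t=2,i=2
  ..###|.  b7=0 t=0,i=1
  ..##.|.  b6=0 t=2,i=6
  ..#.#|.  b5=0 t=1,i=3
  ..#..|#  b4=1 t=2,i=1
  ...##|#  b3=1 t=0,i=0
  ...#.|.  b2=0 t=2,i=10
  ....#|.  b1=0 t=2,i=4
  .....|.  b0=0 t=4,i=0
  bits 01100011101000001001001000011000 = 1671467544

1671467544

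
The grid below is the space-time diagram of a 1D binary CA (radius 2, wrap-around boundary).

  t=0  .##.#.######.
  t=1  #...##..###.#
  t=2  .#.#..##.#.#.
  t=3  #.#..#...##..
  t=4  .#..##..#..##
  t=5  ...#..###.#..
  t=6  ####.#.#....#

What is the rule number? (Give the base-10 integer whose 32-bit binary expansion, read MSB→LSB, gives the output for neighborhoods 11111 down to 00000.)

  nb #####: next=#  (t=0,i=8, bit31=1)
  nb ####.: next=#  (t=0,i=10, bit30=1)
  nb ###.#: next=.  (t=1,i=10, bit29=0)
  nb ###..: next=.  (t=0,i=11, bit28=0)
  nb ##.##: next=#  (t=1,i=11, bit27=1)
  nb ##.#.: next=.  (t=0,i=3, bit26=0)
  nb ##..#: next=#  (t=0,i=12, bit25=1)
  nb ##...: next=#  (t=1,i=1, bit24=1)
  nb #.###: next=.  (t=0,i=6, bit23=0)
  nb #.##.: next=.  (t=1,i=12, bit22=0)
  nb #.#.#: next=#  (t=0,i=4, bit21=1)
  nb #.#..: next=.  (t=2,i=3, bit20=0)
  nb #..##: next=#  (t=0,i=0, bit19=1)
  nb #..#.: next=#  (t=2,i=0, bit18=1)
  nb #...#: next=.  (t=1,i=2, bit17=0)
  nb #....: next=#  (t=5,i=12, bit16=1)
  nb .####: next=.  (t=0,i=7, bit15=0)
  nb .###.: next=#  (t=1,i=9, bit14=1)
  nb .##.#: next=.  (t=0,i=2, bit13=0)
  nb .##..: next=.  (t=1,i=0, bit12=0)
  nb .#.##: next=#  (t=0,i=5, bit11=1)
  nb .#.#.: next=#  (t=2,i=2, bit10=1)
  nb .#..#: next=.  (t=2,i=4, bit9=0)
  nb .#...: next=.  (t=3,i=6, bit8=0)
  nb ..###: next=.  (t=1,i=8, bit7=0)
  nb ..##.: next=.  (t=0,i=1, bit6=0)
  nb ..#.#: next=.  (t=2,i=1, bit5=0)
  nb ..#..: next=#  (t=3,i=5, bit4=1)
  nb ...##: next=#  (t=1,i=3, bit3=1)
  nb ...#.: next=#  (t=5,i=2, bit2=1)
  nb ....#: next=#  (t=5,i=1, bit1=1)
  nb .....: next=#  (t=5,i=0, bit0=1)
  bits 11001011001011010100110000011111 = 3408743455

3408743455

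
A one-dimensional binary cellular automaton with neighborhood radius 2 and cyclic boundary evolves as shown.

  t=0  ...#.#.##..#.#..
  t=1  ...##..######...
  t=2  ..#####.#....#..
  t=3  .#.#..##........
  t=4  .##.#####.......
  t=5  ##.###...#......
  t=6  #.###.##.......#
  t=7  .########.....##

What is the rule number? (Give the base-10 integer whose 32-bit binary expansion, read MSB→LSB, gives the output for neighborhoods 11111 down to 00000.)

  ##### -> .   bit 31 = 0  t=1,i=9
  ####. -> .   bit 30 = 0  t=1,i=11
  ###.# -> #   bit 29 = 1  t=2,i=6
  ###.. -> .   bit 28 = 0  t=1,i=12
  ##.## -> #   bit 27 = 1  t=4,i=3
  ##.#. -> #   bit 26 = 1  t=2,i=7
  ##..# -> #   bit 25 = 1  t=0,i=9
  ##... -> #   bit 24 = 1  t=1,i=13
  #.### -> #   bit 23 = 1  t=4,i=4
  #.##. -> #   bit 22 = 1  t=0,i=7
  #.#.# -> .   bit 21 = 0  t=0,i=5
  #.#.. -> .   bit 20 = 0  t=0,i=13
  #..## -> #   bit 19 = 1  t=1,i=6
  #..#. -> #   bit 18 = 1  t=0,i=10
  #...# -> #   bit 17 = 1  t=5,i=7
  #.... -> .   bit 16 = 0  t=0,i=15
  .#### -> #   bit 15 = 1  t=1,i=8
  .###. -> #   bit 14 = 1  t=5,i=4
  .##.# -> .   bit 13 = 0  t=4,i=2
  .##.. -> #   bit 12 = 1  t=0,i=8
  .#.## -> .   bit 11 = 0  t=0,i=6
  .#.#. -> #   bit 10 = 1  t=0,i=4
  .#..# -> #   bit 9 = 1  t=3,i=4
  .#... -> .   bit 8 = 0  t=0,i=14
  ..### -> .   bit 7 = 0  t=1,i=7
  ..##. -> #   bit 6 = 1  t=1,i=3
  ..#.# -> #   bit 5 = 1  t=0,i=3
  ..#.. -> .   bit 4 = 0  t=2,i=13
  ...## -> #   bit 3 = 1  t=1,i=2
  ...#. -> .   bit 2 = 0  t=0,i=2
  ....# -> .   bit 1 = 0  t=0,i=1
  ..... -> .   bit 0 = 0  t=0,i=0
  bits 00101111110011101101011001101000 = 802084456

802084456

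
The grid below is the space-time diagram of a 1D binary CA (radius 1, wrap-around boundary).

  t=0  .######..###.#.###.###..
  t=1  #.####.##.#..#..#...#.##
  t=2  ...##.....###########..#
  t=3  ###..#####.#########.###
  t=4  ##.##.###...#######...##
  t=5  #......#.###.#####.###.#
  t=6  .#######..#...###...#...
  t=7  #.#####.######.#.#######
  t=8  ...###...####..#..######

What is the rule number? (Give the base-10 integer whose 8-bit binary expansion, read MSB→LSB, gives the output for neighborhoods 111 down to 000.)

  ###|#  b7=1 t=0,i=2
  ##.|.  b6=0 t=0,i=6
  #.#|.  b5=0 t=0,i=12
  #..|#  b4=1 t=0,i=7
  .##|.  b3=0 t=0,i=1
  .#.|#  b2=1 t=0,i=13
  ..#|#  b1=1 t=0,i=0
  ...|#  b0=1 t=0,i=23
  bits 10010111 = 151

151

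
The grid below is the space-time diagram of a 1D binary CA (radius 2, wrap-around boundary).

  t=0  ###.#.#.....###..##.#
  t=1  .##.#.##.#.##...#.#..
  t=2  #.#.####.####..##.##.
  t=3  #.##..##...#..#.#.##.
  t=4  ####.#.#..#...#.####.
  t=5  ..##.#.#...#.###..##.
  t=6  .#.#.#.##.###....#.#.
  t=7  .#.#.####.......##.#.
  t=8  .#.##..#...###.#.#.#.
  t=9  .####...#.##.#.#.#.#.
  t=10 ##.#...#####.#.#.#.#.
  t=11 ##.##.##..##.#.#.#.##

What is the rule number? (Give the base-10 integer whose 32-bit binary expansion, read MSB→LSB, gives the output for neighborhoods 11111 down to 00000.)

1618491821

  nb #####: next=.  (t=10,i=9, bit31=0)
  nb ####.: next=#  (t=0,i=1, bit30=1)
  nb ###.#: next=#  (t=0,i=2, bit29=1)
  nb ###..: next=.  (t=0,i=14, bit28=0)
  nb ##.##: next=.  (t=0,i=19, bit27=0)
  nb ##.#.: next=.  (t=0,i=3, bit26=0)
  nb ##..#: next=.  (t=0,i=15, bit25=0)
  nb ##...: next=.  (t=1,i=13, bit24=0)
  nb #.###: next=.  (t=0,i=20, bit23=0)
  nb #.##.: next=#  (t=1,i=6, bit22=1)
  nb #.#.#: next=#  (t=0,i=4, bit21=1)
  nb #.#..: next=#  (t=0,i=6, bit20=1)
  nb #..##: next=#  (t=0,i=16, bit19=1)
  nb #..#.: next=.  (t=3,i=13, bit18=0)
  nb #...#: next=.  (t=1,i=14, bit17=0)
  nb #....: next=.  (t=0,i=8, bit16=0)
  nb .####: next=.  (t=0,i=0, bit15=0)
  nb .###.: next=.  (t=0,i=13, bit14=0)
  nb .##.#: next=#  (t=0,i=18, bit13=1)
  nb .##..: next=#  (t=1,i=12, bit12=1)
  nb .#.##: next=#  (t=1,i=5, bit11=1)
  nb .#.#.: next=.  (t=0,i=5, bit10=0)
  nb .#..#: next=.  (t=3,i=12, bit9=0)
  nb .#...: next=#  (t=0,i=7, bit8=1)
  nb ..###: next=#  (t=0,i=12, bit7=1)
  nb ..##.: next=.  (t=0,i=17, bit6=0)
  nb ..#.#: next=#  (t=1,i=16, bit5=1)
  nb ..#..: next=.  (t=3,i=11, bit4=0)
  nb ...##: next=#  (t=0,i=11, bit3=1)
  nb ...#.: next=#  (t=1,i=15, bit2=1)
  nb ....#: next=.  (t=0,i=10, bit1=0)
  nb .....: next=#  (t=0,i=9, bit0=1)
  bits 01100000011110000011100110101101 = 1618491821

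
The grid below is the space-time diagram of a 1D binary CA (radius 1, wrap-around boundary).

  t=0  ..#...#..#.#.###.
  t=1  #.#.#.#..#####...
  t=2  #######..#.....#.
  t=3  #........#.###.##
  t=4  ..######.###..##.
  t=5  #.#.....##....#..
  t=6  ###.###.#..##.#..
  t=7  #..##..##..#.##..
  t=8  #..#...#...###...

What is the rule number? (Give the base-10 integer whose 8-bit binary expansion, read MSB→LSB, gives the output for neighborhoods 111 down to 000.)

  nb ###: next=.  (t=0,i=14, bit7=0)
  nb ##.: next=.  (t=0,i=15, bit6=0)
  nb #.#: next=#  (t=0,i=10, bit5=1)
  nb #..: next=.  (t=0,i=3, bit4=0)
  nb .##: next=#  (t=0,i=13, bit3=1)
  nb .#.: next=#  (t=0,i=2, bit2=1)
  nb ..#: next=.  (t=0,i=1, bit1=0)
  nb ...: next=#  (t=0,i=0, bit0=1)
  bits 00101101 = 45

45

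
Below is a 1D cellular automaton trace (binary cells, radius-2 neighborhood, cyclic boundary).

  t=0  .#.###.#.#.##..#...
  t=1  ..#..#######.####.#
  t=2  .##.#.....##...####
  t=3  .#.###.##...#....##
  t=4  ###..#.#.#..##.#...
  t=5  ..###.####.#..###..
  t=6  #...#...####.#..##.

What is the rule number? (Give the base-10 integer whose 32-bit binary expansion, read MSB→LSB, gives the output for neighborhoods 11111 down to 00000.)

2004618515

  nb #####: next=.  (t=1,i=7, bit31=0)
  nb ####.: next=#  (t=1,i=10, bit30=1)
  nb ###.#: next=#  (t=0,i=5, bit29=1)
  nb ###..: next=#  (t=4,i=2, bit28=1)
  nb ##.##: next=.  (t=1,i=12, bit27=0)
  nb ##.#.: next=#  (t=0,i=6, bit26=1)
  nb ##..#: next=#  (t=0,i=13, bit25=1)
  nb ##...: next=#  (t=2,i=12, bit24=1)
  nb #.###: next=.  (t=0,i=3, bit23=0)
  nb #.##.: next=#  (t=0,i=11, bit22=1)
  nb #.#.#: next=#  (t=0,i=7, bit21=1)
  nb #.#..: next=#  (t=1,i=18, bit20=1)
  nb #..##: next=#  (t=1,i=4, bit19=1)
  nb #..#.: next=#  (t=0,i=14, bit18=1)
  nb #...#: next=.  (t=2,i=13, bit17=0)
  nb #....: next=.  (t=0,i=17, bit16=0)
  nb .####: next=.  (t=1,i=6, bit15=0)
  nb .###.: next=.  (t=0,i=4, bit14=0)
  nb .##.#: next=.  (t=2,i=2, bit13=0)
  nb .##..: next=.  (t=0,i=12, bit12=0)
  nb .#.##: next=#  (t=0,i=2, bit11=1)
  nb .#.#.: next=#  (t=0,i=8, bit10=1)
  nb .#..#: next=.  (t=1,i=0, bit9=0)
  nb .#...: next=#  (t=0,i=16, bit8=1)
  nb ..###: next=.  (t=1,i=5, bit7=0)
  nb ..##.: next=.  (t=2,i=10, bit6=0)
  nb ..#.#: next=.  (t=0,i=1, bit5=0)
  nb ..#..: next=#  (t=0,i=15, bit4=1)
  nb ...##: next=.  (t=2,i=9, bit3=0)
  nb ...#.: next=.  (t=0,i=0, bit2=0)
  nb ....#: next=#  (t=0,i=18, bit1=1)
  nb .....: next=#  (t=2,i=7, bit0=1)
  bits 01110111011111000000110100010011 = 2004618515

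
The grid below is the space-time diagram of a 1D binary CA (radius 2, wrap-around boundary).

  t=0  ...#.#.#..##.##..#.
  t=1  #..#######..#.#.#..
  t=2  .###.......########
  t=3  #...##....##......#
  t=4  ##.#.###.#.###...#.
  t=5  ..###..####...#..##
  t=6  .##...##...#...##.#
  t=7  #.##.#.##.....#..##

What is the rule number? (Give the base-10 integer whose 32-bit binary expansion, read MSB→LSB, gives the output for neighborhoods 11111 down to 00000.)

  nb #####: next=.  (t=1,i=5, bit31=0)
  nb ####.: next=.  (t=1,i=8, bit30=0)
  nb ###.#: next=#  (t=2,i=18, bit29=1)
  nb ###..: next=.  (t=1,i=9, bit28=0)
  nb ##.##: next=#  (t=0,i=12, bit27=1)
  nb ##.#.: next=#  (t=4,i=2, bit26=1)
  nb ##..#: next=.  (t=0,i=15, bit25=0)
  nb ##...: next=#  (t=2,i=4, bit24=1)
  nb #.###: next=.  (t=2,i=1, bit23=0)
  nb #.##.: next=.  (t=0,i=13, bit22=0)
  nb #.#.#: next=#  (t=0,i=5, bit21=1)
  nb #.#..: next=#  (t=0,i=7, bit20=1)
  nb #..##: next=#  (t=0,i=9, bit19=1)
  nb #..#.: next=#  (t=0,i=16, bit18=1)
  nb #...#: next=.  (t=3,i=2, bit17=0)
  nb #....: next=#  (t=0,i=0, bit16=1)
  nb .####: next=.  (t=1,i=4, bit15=0)
  nb .###.: next=.  (t=2,i=2, bit14=0)
  nb .##.#: next=.  (t=0,i=11, bit13=0)
  nb .##..: next=#  (t=0,i=14, bit12=1)
  nb .#.##: next=#  (t=4,i=4, bit11=1)
  nb .#.#.: next=#  (t=0,i=4, bit10=1)
  nb .#..#: next=#  (t=0,i=8, bit9=1)
  nb .#...: next=.  (t=0,i=18, bit8=0)
  nb ..###: next=#  (t=1,i=3, bit7=1)
  nb ..##.: next=.  (t=0,i=10, bit6=0)
  nb ..#.#: next=#  (t=0,i=3, bit5=1)
  nb ..#..: next=.  (t=0,i=17, bit4=0)
  nb ...##: next=#  (t=2,i=10, bit3=1)
  nb ...#.: next=.  (t=0,i=2, bit2=0)
  nb ....#: next=.  (t=0,i=1, bit1=0)
  nb .....: next=.  (t=2,i=6, bit0=0)
  bits 00101101001111010001111010101000 = 758980264

758980264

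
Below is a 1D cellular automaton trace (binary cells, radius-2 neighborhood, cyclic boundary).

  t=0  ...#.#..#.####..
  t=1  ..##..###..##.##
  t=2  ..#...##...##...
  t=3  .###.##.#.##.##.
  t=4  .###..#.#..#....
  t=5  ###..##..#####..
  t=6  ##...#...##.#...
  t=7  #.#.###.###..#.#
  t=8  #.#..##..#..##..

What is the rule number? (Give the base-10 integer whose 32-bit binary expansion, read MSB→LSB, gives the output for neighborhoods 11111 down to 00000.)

  nb #####: next=.  (t=5,i=11, bit31=0)
  nb ####.: next=#  (t=0,i=12, bit30=1)
  nb ###.#: next=#  (t=3,i=3, bit29=1)
  nb ###..: next=.  (t=0,i=13, bit28=0)
  nb ##.##: next=.  (t=1,i=13, bit27=0)
  nb ##.#.: next=.  (t=3,i=7, bit26=0)
  nb ##..#: next=.  (t=1,i=0, bit25=0)
  nb ##...: next=#  (t=0,i=14, bit24=1)
  nb #.###: next=.  (t=0,i=10, bit23=0)
  nb #.##.: next=.  (t=1,i=14, bit22=0)
  nb #.#.#: next=#  (t=3,i=8, bit21=1)
  nb #.#..: next=.  (t=0,i=5, bit20=0)
  nb #..##: next=.  (t=1,i=1, bit19=0)
  nb #..#.: next=#  (t=0,i=7, bit18=1)
  nb #...#: next=.  (t=2,i=4, bit17=0)
  nb #....: next=#  (t=0,i=15, bit16=1)
  nb .####: next=#  (t=0,i=11, bit15=1)
  nb .###.: next=#  (t=1,i=7, bit14=1)
  nb .##.#: next=#  (t=1,i=12, bit13=1)
  nb .##..: next=.  (t=1,i=3, bit12=0)
  nb .#.##: next=.  (t=0,i=9, bit11=0)
  nb .#.#.: next=.  (t=0,i=4, bit10=0)
  nb .#..#: next=#  (t=0,i=6, bit9=1)
  nb .#...: next=#  (t=2,i=3, bit8=1)
  nb ..###: next=#  (t=1,i=6, bit7=1)
  nb ..##.: next=#  (t=1,i=2, bit6=1)
  nb ..#.#: next=#  (t=0,i=3, bit5=1)
  nb ..#..: next=#  (t=2,i=2, bit4=1)
  nb ...##: next=#  (t=2,i=5, bit3=1)
  nb ...#.: next=#  (t=0,i=2, bit2=1)
  nb ....#: next=.  (t=0,i=1, bit1=0)
  nb .....: next=.  (t=0,i=0, bit0=0)
  bits 01100001001001011110001111111100 = 1629873148

1629873148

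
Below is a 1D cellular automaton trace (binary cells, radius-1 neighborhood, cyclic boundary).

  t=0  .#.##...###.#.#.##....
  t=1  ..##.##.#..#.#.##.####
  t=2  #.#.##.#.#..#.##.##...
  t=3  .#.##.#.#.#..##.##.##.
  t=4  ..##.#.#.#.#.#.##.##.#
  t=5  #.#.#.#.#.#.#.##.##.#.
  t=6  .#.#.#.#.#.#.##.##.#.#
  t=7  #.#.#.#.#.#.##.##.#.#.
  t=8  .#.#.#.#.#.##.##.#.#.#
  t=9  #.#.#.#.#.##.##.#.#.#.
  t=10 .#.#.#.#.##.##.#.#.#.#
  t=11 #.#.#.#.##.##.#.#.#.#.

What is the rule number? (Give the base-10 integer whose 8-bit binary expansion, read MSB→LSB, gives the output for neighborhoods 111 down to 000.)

  [7] ### => .  t=0,i=9
  [6] ##. => .  t=0,i=4
  [5] #.# => #  t=0,i=2
  [4] #.. => #  t=0,i=5
  [3] .## => #  t=0,i=3
  [2] .#. => .  t=0,i=1
  [1] ..# => .  t=0,i=0
  [0] ... => #  t=0,i=6
  bits 00111001 = 57

57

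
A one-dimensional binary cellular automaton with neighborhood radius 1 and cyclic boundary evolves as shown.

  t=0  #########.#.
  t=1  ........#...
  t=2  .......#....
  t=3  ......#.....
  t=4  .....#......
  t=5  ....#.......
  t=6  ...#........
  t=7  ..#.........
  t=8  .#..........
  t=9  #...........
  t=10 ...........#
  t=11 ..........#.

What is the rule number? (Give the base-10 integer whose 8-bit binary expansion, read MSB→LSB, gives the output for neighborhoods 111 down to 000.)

  ###|.  b7=0 t=0,i=1
  ##.|#  b6=1 t=0,i=8
  #.#|.  b5=0 t=0,i=9
  #..|.  b4=0 t=1,i=9
  .##|.  b3=0 t=0,i=0
  .#.|.  b2=0 t=0,i=10
  ..#|#  b1=1 t=1,i=7
  ...|.  b0=0 t=1,i=0
  bits 01000010 = 66

66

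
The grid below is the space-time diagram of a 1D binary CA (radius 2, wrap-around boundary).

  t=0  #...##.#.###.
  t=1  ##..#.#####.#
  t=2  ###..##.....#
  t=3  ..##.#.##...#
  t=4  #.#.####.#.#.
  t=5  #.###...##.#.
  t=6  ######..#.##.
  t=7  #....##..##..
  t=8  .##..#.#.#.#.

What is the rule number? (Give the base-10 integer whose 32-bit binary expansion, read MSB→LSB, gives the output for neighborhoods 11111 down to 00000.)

  #####|.  b31=0 t=1,i=8
  ####.|.  b30=0 t=1,i=9
  ###.#|.  b29=0 t=0,i=11
  ###..|#  b28=1 t=1,i=1
  ##.##|.  b27=0 t=1,i=11
  ##.#.|#  b26=1 t=0,i=6
  ##..#|#  b25=1 t=1,i=2
  ##...|#  b24=1 t=2,i=7
  #.###|#  b23=1 t=0,i=9
  #.##.|#  b22=1 t=3,i=7
  #.#.#|#  b21=1 t=0,i=7
  #.#..|#  b20=1 t=0,i=0
  #..##|.  b19=0 t=2,i=4
  #..#.|.  b18=0 t=1,i=3
  #...#|.  b17=0 t=0,i=2
  #....|#  b16=1 t=2,i=8
  .####|.  b15=0 t=1,i=7
  .###.|#  b14=1 t=0,i=10
  .##.#|.  b13=0 t=0,i=5
  .##..|.  b12=0 t=2,i=6
  .#.##|#  b11=1 t=0,i=8
  .#.#.|.  b10=0 t=4,i=1
  .#..#|#  b9=1 t=3,i=0
  .#...|#  b8=1 t=0,i=1
  ..###|#  b7=1 t=2,i=12
  ..##.|#  b6=1 t=0,i=4
  ..#.#|.  b5=0 t=1,i=4
  ..#..|.  b4=0 t=3,i=12
  ...##|.  b3=0 t=0,i=3
  ...#.|#  b2=1 t=3,i=11
  ....#|.  b1=0 t=2,i=10
  .....|.  b0=0 t=2,i=9
  bits 00010111111100010100101111000100 = 401689540

401689540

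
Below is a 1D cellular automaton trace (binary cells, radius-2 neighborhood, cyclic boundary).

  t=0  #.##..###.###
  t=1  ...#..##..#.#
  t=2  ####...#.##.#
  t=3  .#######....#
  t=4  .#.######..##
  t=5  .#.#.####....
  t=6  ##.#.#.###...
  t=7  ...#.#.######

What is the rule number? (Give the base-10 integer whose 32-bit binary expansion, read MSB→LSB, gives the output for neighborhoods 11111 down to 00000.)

  ##### -> #   bit 31 = 1  t=2,i=1
  ####. -> #   bit 30 = 1  t=0,i=12
  ###.# -> .   bit 29 = 0  t=0,i=0
  ###.. -> #   bit 28 = 1  t=2,i=3
  ##.## -> .   bit 27 = 0  t=0,i=1
  ##.#. -> .   bit 26 = 0  t=4,i=0
  ##..# -> .   bit 25 = 0  t=0,i=4
  ##... -> #   bit 24 = 1  t=2,i=4
  #.### -> #   bit 23 = 1  t=0,i=10
  #.##. -> .   bit 22 = 0  t=0,i=2
  #.#.# -> #   bit 21 = 1  t=4,i=1
  #.#.. -> #   bit 20 = 1  t=1,i=12
  #..## -> .   bit 19 = 0  t=0,i=5
  #..#. -> #   bit 18 = 1  t=1,i=9
  #...# -> #   bit 17 = 1  t=1,i=1
  #.... -> .   bit 16 = 0  t=3,i=9
  .#### -> .   bit 15 = 0  t=0,i=11
  .###. -> #   bit 14 = 1  t=0,i=7
  .##.# -> .   bit 13 = 0  t=2,i=10
  .##.. -> #   bit 12 = 1  t=0,i=3
  .#.## -> .   bit 11 = 0  t=2,i=8
  .#.#. -> .   bit 10 = 0  t=1,i=11
  .#..# -> .   bit 9 = 0  t=1,i=4
  .#... -> #   bit 8 = 1  t=1,i=0
  ..### -> #   bit 7 = 1  t=0,i=6
  ..##. -> .   bit 6 = 0  t=1,i=6
  ..#.# -> #   bit 5 = 1  t=1,i=10
  ..#.. -> #   bit 4 = 1  t=1,i=3
  ...## -> #   bit 3 = 1  t=6,i=12
  ...#. -> #   bit 2 = 1  t=1,i=2
  ....# -> .   bit 1 = 0  t=3,i=10
  ..... -> .   bit 0 = 0  t=5,i=11
  bits 11010001101101100101000110111100 = 3518386620

3518386620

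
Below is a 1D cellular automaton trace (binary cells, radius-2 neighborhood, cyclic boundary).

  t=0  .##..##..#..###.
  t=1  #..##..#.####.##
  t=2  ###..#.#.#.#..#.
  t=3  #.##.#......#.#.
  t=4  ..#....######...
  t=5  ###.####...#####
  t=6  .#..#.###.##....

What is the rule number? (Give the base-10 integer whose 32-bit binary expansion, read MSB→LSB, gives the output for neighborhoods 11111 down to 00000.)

1405682367

  ##### -> .   bit 31 = 0  t=4,i=9
  ####. -> #   bit 30 = 1  t=1,i=11
  ###.# -> .   bit 29 = 0  t=1,i=12
  ###.. -> #   bit 28 = 1  t=0,i=14
  ##.## -> .   bit 27 = 0  t=1,i=13
  ##.#. -> .   bit 26 = 0  t=3,i=4
  ##..# -> #   bit 25 = 1  t=0,i=3
  ##... -> #   bit 24 = 1  t=4,i=13
  #.### -> #   bit 23 = 1  t=1,i=9
  #.##. -> #   bit 22 = 1  t=3,i=2
  #.#.# -> .   bit 21 = 0  t=2,i=7
  #.#.. -> .   bit 20 = 0  t=2,i=11
  #..## -> #   bit 19 = 1  t=0,i=0
  #..#. -> .   bit 18 = 0  t=0,i=8
  #...# -> .   bit 17 = 0  t=5,i=9
  #.... -> #   bit 16 = 1  t=3,i=7
  .#### -> .   bit 15 = 0  t=1,i=10
  .###. -> .   bit 14 = 0  t=0,i=13
  .##.# -> .   bit 13 = 0  t=3,i=3
  .##.. -> .   bit 12 = 0  t=0,i=2
  .#.## -> .   bit 11 = 0  t=1,i=8
  .#.#. -> .   bit 10 = 0  t=2,i=6
  .#..# -> #   bit 9 = 1  t=0,i=10
  .#... -> .   bit 8 = 0  t=3,i=6
  ..### -> #   bit 7 = 1  t=0,i=12
  ..##. -> .   bit 6 = 0  t=0,i=1
  ..#.# -> #   bit 5 = 1  t=1,i=7
  ..#.. -> #   bit 4 = 1  t=0,i=9
  ...## -> #   bit 3 = 1  t=4,i=6
  ...#. -> #   bit 2 = 1  t=3,i=11
  ....# -> #   bit 1 = 1  t=3,i=10
  ..... -> #   bit 0 = 1  t=3,i=8
  bits 01010011110010010000001010111111 = 1405682367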